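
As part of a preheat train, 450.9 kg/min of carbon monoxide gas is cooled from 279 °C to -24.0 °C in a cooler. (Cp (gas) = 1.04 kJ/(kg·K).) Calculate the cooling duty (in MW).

Q = ṁ·Cp·ΔT = 450.9 × 1.04 × (-24.0 − 279) = -142090 kJ/min
Converting: 142090 / 60 s = 2368.1 kW
Cooling duty = 2.3681 MW

Q_c = 2.37 MW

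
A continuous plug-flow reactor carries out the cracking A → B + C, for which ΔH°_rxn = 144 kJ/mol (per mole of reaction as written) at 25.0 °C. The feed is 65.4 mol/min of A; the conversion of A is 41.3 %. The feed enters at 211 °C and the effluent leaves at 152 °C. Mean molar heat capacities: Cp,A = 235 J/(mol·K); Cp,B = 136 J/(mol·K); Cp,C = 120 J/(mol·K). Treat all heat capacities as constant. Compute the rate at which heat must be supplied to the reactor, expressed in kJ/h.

Extent of reaction ξ = 0.413 × 65.4 = 27.01 mol/min
Reaction term: ξ·ΔH°_rxn = 27.01 × 144 = 3889.5 kJ/min
Sensible, feed 211→25 °C: -2858.6 kJ/min
Outlet flows (mol/min): A 38.39, B 27.01, C 27.01
Sensible, products 25→152 °C: 2023.9 kJ/min
Q = ΔH = 3054.7 kJ/min = 50.912 kW
Heat supplied = 183280 kJ/h

Q_in = 183000 kJ/h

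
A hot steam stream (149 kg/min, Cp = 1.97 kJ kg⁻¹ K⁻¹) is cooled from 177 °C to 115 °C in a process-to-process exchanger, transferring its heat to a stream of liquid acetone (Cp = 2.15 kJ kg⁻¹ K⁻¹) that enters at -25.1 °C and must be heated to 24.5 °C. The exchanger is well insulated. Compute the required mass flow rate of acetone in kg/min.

ṁ_c = 171 kg/min

Heat released by hot stream: Q = 149 × 1.97 × (177 − 115) = 18199 kJ/min
Energy balance on cold side (adiabatic exchanger): Q = ṁ_c·Cp_c·(T_c,out − T_c,in)
ṁ_c = 18199 / [2.15 × (24.5 − -25.1)] = 170.66 kg/min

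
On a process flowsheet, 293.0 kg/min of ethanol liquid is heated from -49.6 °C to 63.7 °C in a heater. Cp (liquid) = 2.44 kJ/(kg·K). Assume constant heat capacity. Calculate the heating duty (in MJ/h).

Q = 4860 MJ/h

Q = ṁ·Cp·ΔT = 293.0 × 2.44 × (63.7 − -49.6) = 81000 kJ/min
Converting: 81000 / 60 s = 1350 kW
Heating duty = 4860 MJ/h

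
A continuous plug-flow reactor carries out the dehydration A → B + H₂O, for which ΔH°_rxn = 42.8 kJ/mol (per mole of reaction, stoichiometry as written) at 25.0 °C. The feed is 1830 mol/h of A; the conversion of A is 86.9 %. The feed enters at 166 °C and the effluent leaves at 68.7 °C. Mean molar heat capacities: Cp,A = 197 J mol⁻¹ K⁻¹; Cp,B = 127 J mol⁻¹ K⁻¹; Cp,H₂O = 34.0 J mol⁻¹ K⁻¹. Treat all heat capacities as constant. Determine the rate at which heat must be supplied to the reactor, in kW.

Q_in = 8.47 kW

Extent of reaction ξ = 0.869 × 1830 = 1590.3 mol/h
Reaction term: ξ·ΔH°_rxn = 1590.3 × 42.8 = 68064 kJ/h
Sensible, feed 166→25 °C: -50832 kJ/h
Outlet flows (mol/h): A 239.73, B 1590.3, H₂O 1590.3
Sensible, products 25→68.7 °C: 13252 kJ/h
Q = ΔH = 30484 kJ/h = 8.4678 kW
Heat supplied = 8.4678 kW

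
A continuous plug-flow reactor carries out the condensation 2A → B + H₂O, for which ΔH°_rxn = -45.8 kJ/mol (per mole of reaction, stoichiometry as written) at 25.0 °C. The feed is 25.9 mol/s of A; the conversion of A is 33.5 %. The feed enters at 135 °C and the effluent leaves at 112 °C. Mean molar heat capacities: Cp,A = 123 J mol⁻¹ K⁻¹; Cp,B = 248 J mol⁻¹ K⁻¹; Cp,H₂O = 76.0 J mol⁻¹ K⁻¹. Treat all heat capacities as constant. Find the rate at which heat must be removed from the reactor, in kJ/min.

Q_out = 14600 kJ/min

Extent of reaction ξ = 0.335 × 25.9 / 2 = 4.3383 mol/s
Reaction term: ξ·ΔH°_rxn = 4.3383 × -45.8 = -198.69 kJ/s
Sensible, feed 135→25 °C: -350.43 kJ/s
Outlet flows (mol/s): A 17.223, B 4.3383, H₂O 4.3383
Sensible, products 25→112 °C: 306.6 kJ/s
Q = ΔH = -242.52 kJ/s = -242.52 kW
Heat removed = 14551 kJ/min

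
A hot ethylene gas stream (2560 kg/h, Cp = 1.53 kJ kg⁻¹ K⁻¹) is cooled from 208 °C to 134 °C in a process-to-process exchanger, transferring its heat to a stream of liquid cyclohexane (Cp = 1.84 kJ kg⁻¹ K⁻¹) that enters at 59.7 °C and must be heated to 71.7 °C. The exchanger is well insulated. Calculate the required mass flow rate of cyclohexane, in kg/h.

ṁ_c = 13100 kg/h

Heat released by hot stream: Q = 2560 × 1.53 × (208 − 134) = 289840 kJ/h
Energy balance on cold side (adiabatic exchanger): Q = ṁ_c·Cp_c·(T_c,out − T_c,in)
ṁ_c = 289840 / [1.84 × (71.7 − 59.7)] = 13127 kg/h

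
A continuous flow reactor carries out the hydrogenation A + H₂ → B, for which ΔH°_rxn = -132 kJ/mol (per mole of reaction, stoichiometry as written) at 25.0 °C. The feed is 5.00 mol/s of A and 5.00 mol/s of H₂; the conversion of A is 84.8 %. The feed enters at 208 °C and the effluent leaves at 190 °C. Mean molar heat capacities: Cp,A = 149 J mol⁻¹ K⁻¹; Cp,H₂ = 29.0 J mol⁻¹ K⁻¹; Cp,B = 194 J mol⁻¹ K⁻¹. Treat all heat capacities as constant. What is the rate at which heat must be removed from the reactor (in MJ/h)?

Extent of reaction ξ = 0.848 × 5.00 = 4.24 mol/s
Reaction term: ξ·ΔH°_rxn = 4.24 × -132 = -559.68 kJ/s
Sensible, feed 208→25 °C: -162.87 kJ/s
Outlet flows (mol/s): A 0.76, H₂ 0.76, B 4.24
Sensible, products 25→190 °C: 158.04 kJ/s
Q = ΔH = -564.51 kJ/s = -564.51 kW
Heat removed = 2032.2 MJ/h

Q_out = 2030 MJ/h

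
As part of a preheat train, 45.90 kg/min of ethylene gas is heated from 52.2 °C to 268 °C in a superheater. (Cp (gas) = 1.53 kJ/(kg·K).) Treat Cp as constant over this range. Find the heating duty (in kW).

Q = 253 kW

Q = ṁ·Cp·ΔT = 45.90 × 1.53 × (268 − 52.2) = 15155 kJ/min
Converting: 15155 / 60 s = 252.58 kW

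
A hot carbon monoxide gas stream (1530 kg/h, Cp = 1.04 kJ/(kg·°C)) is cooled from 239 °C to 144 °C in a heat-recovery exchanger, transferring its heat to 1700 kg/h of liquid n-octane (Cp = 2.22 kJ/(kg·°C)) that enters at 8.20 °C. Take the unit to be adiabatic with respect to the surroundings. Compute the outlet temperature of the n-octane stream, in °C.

Heat released by hot stream: Q = 1530 × 1.04 × (239 − 144) = 151160 kJ/h
Energy balance on cold side (adiabatic exchanger): Q = ṁ_c·Cp_c·(T_c,out − T_c,in)
T_c,out = 8.20 + 151160/(1700 × 2.22) = 48.254 °C

T_c,out = 48.3 °C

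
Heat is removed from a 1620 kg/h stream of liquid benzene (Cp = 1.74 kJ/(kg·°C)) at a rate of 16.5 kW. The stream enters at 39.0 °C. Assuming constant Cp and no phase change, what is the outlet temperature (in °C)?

T_out = 17.9 °C

Q = 16.5 kW = 59400 kJ/h
ΔT = Q/(ṁ·Cp) = 59400/(1620×1.74) = 21.073 K
T_out = 39.0 − 21.073 = 17.927 °C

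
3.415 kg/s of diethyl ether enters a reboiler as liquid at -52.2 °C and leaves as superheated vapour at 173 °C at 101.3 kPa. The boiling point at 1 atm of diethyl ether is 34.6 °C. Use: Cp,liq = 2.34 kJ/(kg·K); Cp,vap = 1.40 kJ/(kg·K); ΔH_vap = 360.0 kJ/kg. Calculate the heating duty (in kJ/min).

liquid -52.2→34.6 °C: 203.11 kJ/kg
vaporisation at 34.6 °C: 360 kJ/kg
vapour 34.6→173 °C: 193.76 kJ/kg
Δh = 203.11 + 360 + 193.76 = 756.87 kJ/kg
Q = ṁ·Δh = 3.415 kg/s × 756.87 kJ/kg = 2584.7 kJ/s
|Q| = 2584.7 kW = 155080 kJ/min

Q = 155000 kJ/min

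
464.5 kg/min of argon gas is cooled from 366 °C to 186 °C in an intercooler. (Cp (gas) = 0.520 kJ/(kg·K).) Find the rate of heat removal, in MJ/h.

Q_c = 2610 MJ/h

Q = ṁ·Cp·ΔT = 464.5 × 0.520 × (186 − 366) = -43477 kJ/min
Converting: 43477 / 60 s = 724.62 kW
Cooling duty = 2608.6 MJ/h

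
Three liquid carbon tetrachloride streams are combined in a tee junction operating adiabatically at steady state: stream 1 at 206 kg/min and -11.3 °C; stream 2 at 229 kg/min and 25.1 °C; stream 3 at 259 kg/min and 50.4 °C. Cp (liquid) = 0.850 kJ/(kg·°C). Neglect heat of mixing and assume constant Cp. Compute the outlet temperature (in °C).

T_out = 23.7 °C

Energy balance with Q = 0: Σ ṁᵢCp,ᵢ(T_out − Tᵢ) = 0
T_out = Σ ṁᵢCp,ᵢTᵢ / Σ ṁᵢCp,ᵢ
      = 14003 / 589.9 = 23.737 °C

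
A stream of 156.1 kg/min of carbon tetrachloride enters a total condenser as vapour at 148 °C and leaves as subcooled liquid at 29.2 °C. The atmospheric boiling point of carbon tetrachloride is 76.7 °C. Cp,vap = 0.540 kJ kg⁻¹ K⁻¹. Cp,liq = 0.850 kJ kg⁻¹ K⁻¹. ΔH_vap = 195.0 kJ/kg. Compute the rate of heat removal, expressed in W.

Q_c = 713000 W

vapour 148→76.7 °C: -38.502 kJ/kg
condensation at 76.7 °C: -195 kJ/kg
liquid 76.7→29.2 °C: -40.375 kJ/kg
Δh = -38.502 + -195 + -40.375 = -273.88 kJ/kg
Q = ṁ·Δh = 156.1 kg/min × -273.88 kJ/kg = -42752 kJ/min
|Q| = 712.54 kW = 712540 W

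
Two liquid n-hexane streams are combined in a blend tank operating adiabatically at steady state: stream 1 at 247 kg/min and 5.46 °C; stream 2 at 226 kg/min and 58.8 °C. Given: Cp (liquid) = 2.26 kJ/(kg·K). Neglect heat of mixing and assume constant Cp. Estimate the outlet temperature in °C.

T_out = 30.9 °C

Energy balance with Q = 0: Σ ṁᵢCp,ᵢ(T_out − Tᵢ) = 0
Σ ṁᵢCp,ᵢTᵢ = 247×2.26×5.46 + 226×2.26×58.8 = 33081
Σ ṁᵢCp,ᵢ = 247×2.26 + 226×2.26 = 1069
T_out = 33081 / 1069 = 30.946 °C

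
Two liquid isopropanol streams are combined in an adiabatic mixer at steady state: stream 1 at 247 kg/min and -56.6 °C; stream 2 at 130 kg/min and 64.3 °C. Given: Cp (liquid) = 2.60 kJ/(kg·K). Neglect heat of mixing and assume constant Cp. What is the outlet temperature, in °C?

T_out = -14.9 °C

Adiabatic, steady state ⇒ Σ ṁᵢCp,ᵢ(T_out − Tᵢ) = 0
T_out = Σ ṁᵢCp,ᵢTᵢ / Σ ṁᵢCp,ᵢ
      = -14615 / 980.2 = -14.91 °C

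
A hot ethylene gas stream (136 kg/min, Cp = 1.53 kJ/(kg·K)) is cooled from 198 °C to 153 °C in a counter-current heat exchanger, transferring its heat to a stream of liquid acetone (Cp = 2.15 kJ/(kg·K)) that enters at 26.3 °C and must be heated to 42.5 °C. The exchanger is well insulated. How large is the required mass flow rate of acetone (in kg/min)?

Heat released by hot stream: Q = 136 × 1.53 × (198 − 153) = 9363.6 kJ/min
Energy balance on cold side (adiabatic exchanger): Q = ṁ_c·Cp_c·(T_c,out − T_c,in)
ṁ_c = 9363.6 / [2.15 × (42.5 − 26.3)] = 268.84 kg/min

ṁ_c = 269 kg/min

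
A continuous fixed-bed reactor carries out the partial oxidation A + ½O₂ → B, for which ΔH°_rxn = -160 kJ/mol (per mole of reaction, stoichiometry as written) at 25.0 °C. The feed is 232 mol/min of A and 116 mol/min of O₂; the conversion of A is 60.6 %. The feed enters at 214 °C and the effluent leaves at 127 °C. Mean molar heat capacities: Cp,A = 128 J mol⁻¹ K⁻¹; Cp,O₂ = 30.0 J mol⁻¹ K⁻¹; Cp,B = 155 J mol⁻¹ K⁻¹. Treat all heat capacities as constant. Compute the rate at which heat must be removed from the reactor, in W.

Extent of reaction ξ = 0.606 × 232 = 140.59 mol/min
Reaction term: ξ·ΔH°_rxn = 140.59 × -160 = -22495 kJ/min
Sensible, feed 214→25 °C: -6270.3 kJ/min
Outlet flows (mol/min): A 91.408, O₂ 45.704, B 140.59
Sensible, products 25→127 °C: 3556 kJ/min
Q = ΔH = -25209 kJ/min = -420.15 kW
Heat removed = 420150 W

Q_out = 420000 W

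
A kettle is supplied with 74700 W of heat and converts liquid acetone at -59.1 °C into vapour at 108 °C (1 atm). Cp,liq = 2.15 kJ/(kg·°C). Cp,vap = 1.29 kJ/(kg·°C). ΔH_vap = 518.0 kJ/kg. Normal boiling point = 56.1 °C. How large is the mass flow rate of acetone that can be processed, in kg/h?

Δh = 2.15×(56.1−-59.1) + 518.0 + 1.29×(108−56.1) = 832.63 kJ/kg
Q = 74700 W = 74.7 kJ/s = 268920 kJ/h
ṁ = Q/Δh = 268920 / 832.63 = 322.98 kg/h

ṁ = 323 kg/h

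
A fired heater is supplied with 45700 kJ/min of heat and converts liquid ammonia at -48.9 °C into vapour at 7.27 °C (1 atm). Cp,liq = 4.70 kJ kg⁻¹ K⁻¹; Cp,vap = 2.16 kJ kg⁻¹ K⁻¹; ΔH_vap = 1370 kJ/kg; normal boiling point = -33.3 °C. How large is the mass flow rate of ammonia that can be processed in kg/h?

Δh = 4.70×(-33.3−-48.9) + 1370 + 2.16×(7.27−-33.3) = 1531 kJ/kg
Q = 45700 kJ/min = 761.67 kJ/s = 2.742e+06 kJ/h
ṁ = Q/Δh = 2.742e+06 / 1531 = 1791 kg/h

ṁ = 1790 kg/h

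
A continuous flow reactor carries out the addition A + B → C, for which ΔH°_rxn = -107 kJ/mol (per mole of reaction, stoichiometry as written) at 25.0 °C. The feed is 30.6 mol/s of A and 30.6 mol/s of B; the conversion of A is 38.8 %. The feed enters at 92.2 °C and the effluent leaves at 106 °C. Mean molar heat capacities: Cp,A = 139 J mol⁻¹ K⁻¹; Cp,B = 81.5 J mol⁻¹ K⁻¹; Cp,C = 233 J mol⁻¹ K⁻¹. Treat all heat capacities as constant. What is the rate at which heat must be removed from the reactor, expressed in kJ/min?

Q_out = 69900 kJ/min

Extent of reaction ξ = 0.388 × 30.6 = 11.873 mol/s
Reaction term: ξ·ΔH°_rxn = 11.873 × -107 = -1270.4 kJ/s
Sensible, feed 92.2→25 °C: -453.42 kJ/s
Outlet flows (mol/s): A 18.727, B 18.727, C 11.873
Sensible, products 25→106 °C: 558.55 kJ/s
Q = ΔH = -1165.3 kJ/s = -1165.3 kW
Heat removed = 69915 kJ/min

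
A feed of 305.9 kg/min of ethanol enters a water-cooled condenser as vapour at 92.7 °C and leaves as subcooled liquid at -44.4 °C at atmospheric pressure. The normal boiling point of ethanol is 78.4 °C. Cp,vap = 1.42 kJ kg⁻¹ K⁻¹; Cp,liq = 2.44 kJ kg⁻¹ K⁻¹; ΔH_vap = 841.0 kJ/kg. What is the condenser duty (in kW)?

vapour 92.7→78.4 °C: -20.306 kJ/kg
condensation at 78.4 °C: -841 kJ/kg
liquid 78.4→-44.4 °C: -299.63 kJ/kg
Δh = -20.306 + -841 + -299.63 = -1160.9 kJ/kg
Q = ṁ·Δh = 305.9 kg/min × -1160.9 kJ/kg = -355130 kJ/min
|Q| = 5918.8 kW

Q_c = 5920 kW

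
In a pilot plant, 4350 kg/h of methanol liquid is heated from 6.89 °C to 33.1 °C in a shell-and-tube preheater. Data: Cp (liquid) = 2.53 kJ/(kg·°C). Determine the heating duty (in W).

Q = 80100 W

Q = ṁ·Cp·ΔT = 4350 × 2.53 × (33.1 − 6.89) = 288450 kJ/h
Converting: 288450 / 3600 s = 80.126 kW
Heating duty = 80126 W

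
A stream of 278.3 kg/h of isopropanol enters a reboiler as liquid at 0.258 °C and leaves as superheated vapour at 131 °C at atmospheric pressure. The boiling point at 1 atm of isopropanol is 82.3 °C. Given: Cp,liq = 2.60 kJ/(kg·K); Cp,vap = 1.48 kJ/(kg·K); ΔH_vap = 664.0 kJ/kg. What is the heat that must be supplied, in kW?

liquid 0.258→82.3 °C: 213.31 kJ/kg
vaporisation at 82.3 °C: 664 kJ/kg
vapour 82.3→131 °C: 72.076 kJ/kg
Δh = 213.31 + 664 + 72.076 = 949.39 kJ/kg
Q = ṁ·Δh = 278.3 kg/h × 949.39 kJ/kg = 264210 kJ/h
|Q| = 73.393 kW

Q = 73.4 kW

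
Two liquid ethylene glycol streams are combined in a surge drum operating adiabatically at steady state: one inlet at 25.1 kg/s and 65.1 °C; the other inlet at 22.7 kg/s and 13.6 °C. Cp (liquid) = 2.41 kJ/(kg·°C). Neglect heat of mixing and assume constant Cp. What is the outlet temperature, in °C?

Energy balance with Q = 0: Σ ṁᵢCp,ᵢ(T_out − Tᵢ) = 0
Σ ṁᵢCp,ᵢTᵢ = 25.1×2.41×65.1 + 22.7×2.41×13.6 = 4682
Σ ṁᵢCp,ᵢ = 25.1×2.41 + 22.7×2.41 = 115.2
T_out = 4682 / 115.2 = 40.643 °C

T_out = 40.6 °C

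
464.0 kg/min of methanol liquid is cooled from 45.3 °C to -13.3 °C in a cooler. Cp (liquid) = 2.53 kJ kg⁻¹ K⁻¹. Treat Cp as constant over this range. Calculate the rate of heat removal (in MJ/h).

Q = ṁ·Cp·ΔT = 464.0 × 2.53 × (-13.3 − 45.3) = -68792 kJ/min
Converting: 68792 / 60 s = 1146.5 kW
Cooling duty = 4127.5 MJ/h

Q_c = 4130 MJ/h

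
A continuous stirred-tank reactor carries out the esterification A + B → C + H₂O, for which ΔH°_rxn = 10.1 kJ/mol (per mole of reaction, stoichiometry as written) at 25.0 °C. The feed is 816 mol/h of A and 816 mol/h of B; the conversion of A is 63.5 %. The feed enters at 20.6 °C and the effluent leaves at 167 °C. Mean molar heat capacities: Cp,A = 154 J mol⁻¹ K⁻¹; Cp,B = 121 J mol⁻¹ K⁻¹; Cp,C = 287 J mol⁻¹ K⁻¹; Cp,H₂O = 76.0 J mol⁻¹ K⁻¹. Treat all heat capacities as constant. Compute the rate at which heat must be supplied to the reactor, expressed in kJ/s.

Extent of reaction ξ = 0.635 × 816 = 518.16 mol/h
Reaction term: ξ·ΔH°_rxn = 518.16 × 10.1 = 5233.4 kJ/h
Sensible, feed 20.6→25 °C: 987.36 kJ/h
Outlet flows (mol/h): A 297.84, B 297.84, C 518.16, H₂O 518.16
Sensible, products 25→167 °C: 38340 kJ/h
Q = ΔH = 44561 kJ/h = 12.378 kW
Heat supplied = 12.378 kJ/s

Q_in = 12.4 kJ/s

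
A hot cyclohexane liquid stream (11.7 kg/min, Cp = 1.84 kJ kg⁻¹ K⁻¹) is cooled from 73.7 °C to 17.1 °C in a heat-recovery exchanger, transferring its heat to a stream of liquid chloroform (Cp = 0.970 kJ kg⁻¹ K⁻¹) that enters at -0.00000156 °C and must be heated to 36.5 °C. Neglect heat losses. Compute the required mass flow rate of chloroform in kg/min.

Heat released by hot stream: Q = 11.7 × 1.84 × (73.7 − 17.1) = 1218.5 kJ/min
Energy balance on cold side (adiabatic exchanger): Q = ṁ_c·Cp_c·(T_c,out − T_c,in)
ṁ_c = 1218.5 / [0.970 × (36.5 − -0.00000156)] = 34.416 kg/min

ṁ_c = 34.4 kg/min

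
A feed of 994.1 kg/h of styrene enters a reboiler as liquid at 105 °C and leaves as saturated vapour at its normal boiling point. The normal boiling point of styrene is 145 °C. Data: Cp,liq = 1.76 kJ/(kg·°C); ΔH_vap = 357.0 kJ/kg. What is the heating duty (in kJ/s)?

liquid 105→145 °C: 70.4 kJ/kg
vaporisation at 145 °C: 357 kJ/kg
Δh = 70.4 + 357 = 427.4 kJ/kg
Q = ṁ·Δh = 994.1 kg/h × 427.4 kJ/kg = 424880 kJ/h
|Q| = 118.02 kW

Q = 118 kJ/s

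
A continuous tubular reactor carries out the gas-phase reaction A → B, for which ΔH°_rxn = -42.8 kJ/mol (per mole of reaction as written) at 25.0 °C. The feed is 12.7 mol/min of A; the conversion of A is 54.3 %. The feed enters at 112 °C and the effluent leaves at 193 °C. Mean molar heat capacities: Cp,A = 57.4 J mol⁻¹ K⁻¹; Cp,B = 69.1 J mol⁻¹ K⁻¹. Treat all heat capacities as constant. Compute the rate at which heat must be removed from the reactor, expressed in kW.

Q_out = 3.71 kW

Extent of reaction ξ = 0.543 × 12.7 = 6.8961 mol/min
Reaction term: ξ·ΔH°_rxn = 6.8961 × -42.8 = -295.15 kJ/min
Sensible, feed 112→25 °C: -63.421 kJ/min
Outlet flows (mol/min): A 5.8039, B 6.8961
Sensible, products 25→193 °C: 136.02 kJ/min
Q = ΔH = -222.55 kJ/min = -3.7092 kW
Heat removed = 3.7092 kW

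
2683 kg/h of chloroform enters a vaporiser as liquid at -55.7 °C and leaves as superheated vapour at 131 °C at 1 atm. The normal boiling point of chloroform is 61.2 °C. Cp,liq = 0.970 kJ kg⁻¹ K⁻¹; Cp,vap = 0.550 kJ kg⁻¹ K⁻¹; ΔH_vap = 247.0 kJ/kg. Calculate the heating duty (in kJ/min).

liquid -55.7→61.2 °C: 113.39 kJ/kg
vaporisation at 61.2 °C: 247 kJ/kg
vapour 61.2→131 °C: 38.39 kJ/kg
Δh = 113.39 + 247 + 38.39 = 398.78 kJ/kg
Q = ṁ·Δh = 2683 kg/h × 398.78 kJ/kg = 1.0699e+06 kJ/h
|Q| = 297.2 kW = 17832 kJ/min

Q = 17800 kJ/min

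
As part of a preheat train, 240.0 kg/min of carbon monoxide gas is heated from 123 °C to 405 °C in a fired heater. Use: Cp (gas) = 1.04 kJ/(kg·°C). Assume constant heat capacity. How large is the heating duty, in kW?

Q = 1170 kW

Q = ṁ·Cp·ΔT = 240.0 × 1.04 × (405 − 123) = 70387 kJ/min
Converting: 70387 / 60 s = 1173.1 kW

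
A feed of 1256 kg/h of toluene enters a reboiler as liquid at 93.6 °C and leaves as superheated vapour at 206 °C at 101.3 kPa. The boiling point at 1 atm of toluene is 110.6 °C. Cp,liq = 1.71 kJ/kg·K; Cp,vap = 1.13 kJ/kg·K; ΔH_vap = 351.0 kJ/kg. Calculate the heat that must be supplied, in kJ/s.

Q = 170 kJ/s

liquid 93.6→110.6 °C: 29.07 kJ/kg
vaporisation at 110.6 °C: 351 kJ/kg
vapour 110.6→206 °C: 107.8 kJ/kg
Δh = 29.07 + 351 + 107.8 = 487.87 kJ/kg
Q = ṁ·Δh = 1256 kg/h × 487.87 kJ/kg = 612770 kJ/h
|Q| = 170.21 kW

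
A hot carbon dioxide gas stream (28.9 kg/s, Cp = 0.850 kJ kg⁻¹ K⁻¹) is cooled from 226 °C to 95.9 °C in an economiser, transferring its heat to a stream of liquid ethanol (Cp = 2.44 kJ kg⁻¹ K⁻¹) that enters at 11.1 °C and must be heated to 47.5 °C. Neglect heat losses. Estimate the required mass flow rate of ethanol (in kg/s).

Heat released by hot stream: Q = 28.9 × 0.850 × (226 − 95.9) = 3195.9 kJ/s
Energy balance on cold side (adiabatic exchanger): Q = ṁ_c·Cp_c·(T_c,out − T_c,in)
ṁ_c = 3195.9 / [2.44 × (47.5 − 11.1)] = 35.983 kg/s

ṁ_c = 36.0 kg/s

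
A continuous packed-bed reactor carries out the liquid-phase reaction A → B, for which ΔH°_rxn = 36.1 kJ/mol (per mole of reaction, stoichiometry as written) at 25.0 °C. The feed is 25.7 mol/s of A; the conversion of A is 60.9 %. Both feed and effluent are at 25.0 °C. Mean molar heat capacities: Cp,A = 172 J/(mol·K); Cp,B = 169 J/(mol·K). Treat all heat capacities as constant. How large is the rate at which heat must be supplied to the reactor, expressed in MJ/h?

Q_in = 2030 MJ/h

Extent of reaction ξ = 0.609 × 25.7 = 15.651 mol/s
Reaction term: ξ·ΔH°_rxn = 15.651 × 36.1 = 565.01 kJ/s
Q = ΔH = 565.01 kJ/s = 565.01 kW
Heat supplied = 2034 MJ/h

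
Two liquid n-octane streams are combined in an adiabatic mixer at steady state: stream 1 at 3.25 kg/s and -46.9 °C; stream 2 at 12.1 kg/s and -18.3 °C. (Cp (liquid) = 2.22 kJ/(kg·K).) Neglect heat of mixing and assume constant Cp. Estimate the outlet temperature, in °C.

No heat crosses the boundary, so H_out = H_in.
Σ ṁᵢCp,ᵢTᵢ = 3.25×2.22×-46.9 + 12.1×2.22×-18.3 = -829.96
Σ ṁᵢCp,ᵢ = 3.25×2.22 + 12.1×2.22 = 34.077
T_out = -829.96 / 34.077 = -24.355 °C

T_out = -24.4 °C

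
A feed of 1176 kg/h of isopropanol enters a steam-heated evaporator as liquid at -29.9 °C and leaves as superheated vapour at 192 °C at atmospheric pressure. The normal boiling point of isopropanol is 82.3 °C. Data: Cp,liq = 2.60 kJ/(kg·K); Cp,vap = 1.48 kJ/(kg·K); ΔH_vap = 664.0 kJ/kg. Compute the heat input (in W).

liquid -29.9→82.3 °C: 291.72 kJ/kg
vaporisation at 82.3 °C: 664 kJ/kg
vapour 82.3→192 °C: 162.36 kJ/kg
Δh = 291.72 + 664 + 162.36 = 1118.1 kJ/kg
Q = ṁ·Δh = 1176 kg/h × 1118.1 kJ/kg = 1.3149e+06 kJ/h
|Q| = 365.24 kW = 365240 W

Q = 365000 W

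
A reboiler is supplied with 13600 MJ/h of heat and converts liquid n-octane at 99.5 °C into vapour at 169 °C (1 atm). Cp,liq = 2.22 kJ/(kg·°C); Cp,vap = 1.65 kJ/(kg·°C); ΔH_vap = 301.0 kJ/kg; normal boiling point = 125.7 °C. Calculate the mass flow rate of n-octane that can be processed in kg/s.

ṁ = 8.77 kg/s

Δh = 2.22×(125.7−99.5) + 301.0 + 1.65×(169−125.7) = 430.61 kJ/kg
Q = 13600 MJ/h = 3777.8 kJ/s = 3777.8 kJ/s
ṁ = Q/Δh = 3777.8 / 430.61 = 8.7731 kg/s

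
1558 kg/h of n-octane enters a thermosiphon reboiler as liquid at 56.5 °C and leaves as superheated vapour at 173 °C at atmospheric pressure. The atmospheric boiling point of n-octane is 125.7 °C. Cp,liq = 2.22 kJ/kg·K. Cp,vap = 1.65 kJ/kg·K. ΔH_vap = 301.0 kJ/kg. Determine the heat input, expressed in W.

liquid 56.5→125.7 °C: 153.62 kJ/kg
vaporisation at 125.7 °C: 301 kJ/kg
vapour 125.7→173 °C: 78.045 kJ/kg
Δh = 153.62 + 301 + 78.045 = 532.67 kJ/kg
Q = ṁ·Δh = 1558 kg/h × 532.67 kJ/kg = 829900 kJ/h
|Q| = 230.53 kW = 230530 W

Q = 231000 W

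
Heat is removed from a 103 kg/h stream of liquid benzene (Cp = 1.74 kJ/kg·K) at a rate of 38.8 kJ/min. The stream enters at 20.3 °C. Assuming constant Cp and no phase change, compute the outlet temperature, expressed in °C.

T_out = 7.31 °C

Q = 38.8 kJ/min = 2328 kJ/h
ΔT = Q/(ṁ·Cp) = 2328/(103×1.74) = 12.99 K
T_out = 20.3 − 12.99 = 7.3104 °C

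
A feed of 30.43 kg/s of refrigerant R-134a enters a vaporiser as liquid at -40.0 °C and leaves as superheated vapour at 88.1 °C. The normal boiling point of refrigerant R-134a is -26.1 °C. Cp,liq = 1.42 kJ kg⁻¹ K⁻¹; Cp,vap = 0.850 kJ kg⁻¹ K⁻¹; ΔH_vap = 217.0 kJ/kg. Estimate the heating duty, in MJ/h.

liquid -40.0→-26.1 °C: 19.738 kJ/kg
vaporisation at -26.1 °C: 217 kJ/kg
vapour -26.1→88.1 °C: 97.07 kJ/kg
Δh = 19.738 + 217 + 97.07 = 333.81 kJ/kg
Q = ṁ·Δh = 30.43 kg/s × 333.81 kJ/kg = 10158 kJ/s
|Q| = 10158 kW = 36568 MJ/h

Q = 36600 MJ/h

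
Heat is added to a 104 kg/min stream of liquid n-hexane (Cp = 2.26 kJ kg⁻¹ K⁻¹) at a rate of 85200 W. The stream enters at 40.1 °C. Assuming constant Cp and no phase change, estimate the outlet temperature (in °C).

T_out = 61.8 °C

Q = 85200 W = 5112 kJ/min
ΔT = Q/(ṁ·Cp) = 5112/(104×2.26) = 21.749 K
T_out = 40.1 + 21.749 = 61.849 °C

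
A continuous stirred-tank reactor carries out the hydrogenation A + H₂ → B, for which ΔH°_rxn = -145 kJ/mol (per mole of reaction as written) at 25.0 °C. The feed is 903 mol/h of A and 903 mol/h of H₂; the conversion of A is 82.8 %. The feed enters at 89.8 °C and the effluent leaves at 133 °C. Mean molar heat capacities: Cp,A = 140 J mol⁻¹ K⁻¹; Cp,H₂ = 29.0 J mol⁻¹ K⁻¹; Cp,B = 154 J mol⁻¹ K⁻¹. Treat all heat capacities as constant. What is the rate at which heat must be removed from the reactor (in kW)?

Extent of reaction ξ = 0.828 × 903 = 747.68 mol/h
Reaction term: ξ·ΔH°_rxn = 747.68 × -145 = -108410 kJ/h
Sensible, feed 89.8→25 °C: -9888.9 kJ/h
Outlet flows (mol/h): A 155.32, H₂ 155.32, B 747.68
Sensible, products 25→133 °C: 15270 kJ/h
Q = ΔH = -103030 kJ/h = -28.62 kW
Heat removed = 28.62 kW

Q_out = 28.6 kW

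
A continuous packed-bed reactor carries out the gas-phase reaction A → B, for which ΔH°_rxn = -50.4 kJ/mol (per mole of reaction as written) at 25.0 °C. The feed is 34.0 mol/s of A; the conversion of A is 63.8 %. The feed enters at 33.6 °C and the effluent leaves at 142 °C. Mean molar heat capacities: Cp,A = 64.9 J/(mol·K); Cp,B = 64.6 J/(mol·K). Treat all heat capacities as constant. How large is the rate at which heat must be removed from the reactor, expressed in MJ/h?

Q_out = 3080 MJ/h

Extent of reaction ξ = 0.638 × 34.0 = 21.692 mol/s
Reaction term: ξ·ΔH°_rxn = 21.692 × -50.4 = -1093.3 kJ/s
Sensible, feed 33.6→25 °C: -18.977 kJ/s
Outlet flows (mol/s): A 12.308, B 21.692
Sensible, products 25→142 °C: 257.41 kJ/s
Q = ΔH = -854.84 kJ/s = -854.84 kW
Heat removed = 3077.4 MJ/h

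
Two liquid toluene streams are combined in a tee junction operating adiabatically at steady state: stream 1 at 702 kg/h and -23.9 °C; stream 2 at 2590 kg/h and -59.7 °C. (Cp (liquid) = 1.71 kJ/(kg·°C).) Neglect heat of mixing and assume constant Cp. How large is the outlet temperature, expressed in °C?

Energy balance with Q = 0: Σ ṁᵢCp,ᵢ(T_out − Tᵢ) = 0
Σ ṁᵢCp,ᵢTᵢ = 702×1.71×-23.9 + 2590×1.71×-59.7 = -293100
Σ ṁᵢCp,ᵢ = 702×1.71 + 2590×1.71 = 5629.3
T_out = -293100 / 5629.3 = -52.066 °C

T_out = -52.1 °C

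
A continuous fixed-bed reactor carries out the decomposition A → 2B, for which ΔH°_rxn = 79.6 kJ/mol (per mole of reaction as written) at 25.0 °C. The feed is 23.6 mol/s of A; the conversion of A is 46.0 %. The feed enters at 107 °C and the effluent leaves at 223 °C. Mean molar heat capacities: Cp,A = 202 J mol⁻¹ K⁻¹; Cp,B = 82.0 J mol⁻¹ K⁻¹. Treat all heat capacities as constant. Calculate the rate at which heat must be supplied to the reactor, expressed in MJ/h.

Q_in = 4810 MJ/h

Extent of reaction ξ = 0.460 × 23.6 = 10.856 mol/s
Reaction term: ξ·ΔH°_rxn = 10.856 × 79.6 = 864.14 kJ/s
Sensible, feed 107→25 °C: -390.91 kJ/s
Outlet flows (mol/s): A 12.744, B 21.712
Sensible, products 25→223 °C: 862.23 kJ/s
Q = ΔH = 1335.5 kJ/s = 1335.5 kW
Heat supplied = 4807.6 MJ/h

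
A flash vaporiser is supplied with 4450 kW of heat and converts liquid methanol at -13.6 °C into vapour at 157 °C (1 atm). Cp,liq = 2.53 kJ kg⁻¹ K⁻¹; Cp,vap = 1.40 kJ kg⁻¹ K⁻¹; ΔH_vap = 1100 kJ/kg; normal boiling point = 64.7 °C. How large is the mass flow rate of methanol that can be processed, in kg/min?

ṁ = 187 kg/min

Δh = 2.53×(64.7−-13.6) + 1100 + 1.40×(157−64.7) = 1427.3 kJ/kg
Q = 4450 kW = 4450 kJ/s = 267000 kJ/min
ṁ = Q/Δh = 267000 / 1427.3 = 187.06 kg/min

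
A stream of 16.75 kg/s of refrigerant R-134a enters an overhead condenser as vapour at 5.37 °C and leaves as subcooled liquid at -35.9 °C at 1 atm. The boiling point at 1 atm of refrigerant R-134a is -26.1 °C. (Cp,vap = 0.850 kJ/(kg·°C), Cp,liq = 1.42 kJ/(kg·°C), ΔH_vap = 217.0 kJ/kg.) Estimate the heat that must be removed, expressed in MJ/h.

Q_c = 15500 MJ/h

vapour 5.37→-26.1 °C: -26.75 kJ/kg
condensation at -26.1 °C: -217 kJ/kg
liquid -26.1→-35.9 °C: -13.916 kJ/kg
Δh = -26.75 + -217 + -13.916 = -257.67 kJ/kg
Q = ṁ·Δh = 16.75 kg/s × -257.67 kJ/kg = -4315.9 kJ/s
|Q| = 4315.9 kW = 15537 MJ/h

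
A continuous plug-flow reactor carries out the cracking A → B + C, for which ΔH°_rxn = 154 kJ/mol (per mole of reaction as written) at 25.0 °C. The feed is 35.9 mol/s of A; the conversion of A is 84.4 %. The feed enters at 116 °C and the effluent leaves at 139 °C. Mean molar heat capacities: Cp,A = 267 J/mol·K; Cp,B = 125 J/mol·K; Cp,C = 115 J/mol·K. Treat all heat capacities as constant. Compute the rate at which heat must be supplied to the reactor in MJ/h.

Q_in = 17300 MJ/h

Extent of reaction ξ = 0.844 × 35.9 = 30.3 mol/s
Reaction term: ξ·ΔH°_rxn = 30.3 × 154 = 4666.1 kJ/s
Sensible, feed 116→25 °C: -872.26 kJ/s
Outlet flows (mol/s): A 5.6004, B 30.3, C 30.3
Sensible, products 25→139 °C: 999.46 kJ/s
Q = ΔH = 4793.3 kJ/s = 4793.3 kW
Heat supplied = 17256 MJ/h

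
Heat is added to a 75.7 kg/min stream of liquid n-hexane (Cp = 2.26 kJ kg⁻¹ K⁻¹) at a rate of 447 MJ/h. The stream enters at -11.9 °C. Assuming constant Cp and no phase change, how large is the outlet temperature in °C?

Q = 447 MJ/h = 7450 kJ/min
ΔT = Q/(ṁ·Cp) = 7450/(75.7×2.26) = 43.546 K
T_out = -11.9 + 43.546 = 31.646 °C

T_out = 31.6 °C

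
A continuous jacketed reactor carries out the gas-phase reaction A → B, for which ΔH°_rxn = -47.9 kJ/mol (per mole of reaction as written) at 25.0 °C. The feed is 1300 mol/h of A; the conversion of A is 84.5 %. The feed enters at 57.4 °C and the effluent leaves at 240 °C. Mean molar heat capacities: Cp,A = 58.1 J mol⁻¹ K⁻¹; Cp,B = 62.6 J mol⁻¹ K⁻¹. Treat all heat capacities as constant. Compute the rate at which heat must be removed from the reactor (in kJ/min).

Q_out = 629 kJ/min

Extent of reaction ξ = 0.845 × 1300 = 1098.5 mol/h
Reaction term: ξ·ΔH°_rxn = 1098.5 × -47.9 = -52618 kJ/h
Sensible, feed 57.4→25 °C: -2447.2 kJ/h
Outlet flows (mol/h): A 201.5, B 1098.5
Sensible, products 25→240 °C: 17302 kJ/h
Q = ΔH = -37764 kJ/h = -10.49 kW
Heat removed = 629.39 kJ/min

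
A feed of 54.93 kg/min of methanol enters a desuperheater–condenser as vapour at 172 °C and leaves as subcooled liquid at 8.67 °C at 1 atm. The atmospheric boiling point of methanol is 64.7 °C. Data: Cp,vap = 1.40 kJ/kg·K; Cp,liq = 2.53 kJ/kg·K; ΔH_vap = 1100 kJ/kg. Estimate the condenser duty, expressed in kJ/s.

Q_c = 1270 kJ/s

vapour 172→64.7 °C: -150.22 kJ/kg
condensation at 64.7 °C: -1100 kJ/kg
liquid 64.7→8.67 °C: -141.76 kJ/kg
Δh = -150.22 + -1100 + -141.76 = -1392 kJ/kg
Q = ṁ·Δh = 54.93 kg/min × -1392 kJ/kg = -76461 kJ/min
|Q| = 1274.4 kW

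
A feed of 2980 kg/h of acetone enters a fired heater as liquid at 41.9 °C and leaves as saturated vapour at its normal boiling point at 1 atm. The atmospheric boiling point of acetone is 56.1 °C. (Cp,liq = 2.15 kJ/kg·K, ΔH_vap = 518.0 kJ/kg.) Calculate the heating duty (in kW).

liquid 41.9→56.1 °C: 30.53 kJ/kg
vaporisation at 56.1 °C: 518 kJ/kg
Δh = 30.53 + 518 = 548.53 kJ/kg
Q = ṁ·Δh = 2980 kg/h × 548.53 kJ/kg = 1.6346e+06 kJ/h
|Q| = 454.06 kW

Q = 454 kW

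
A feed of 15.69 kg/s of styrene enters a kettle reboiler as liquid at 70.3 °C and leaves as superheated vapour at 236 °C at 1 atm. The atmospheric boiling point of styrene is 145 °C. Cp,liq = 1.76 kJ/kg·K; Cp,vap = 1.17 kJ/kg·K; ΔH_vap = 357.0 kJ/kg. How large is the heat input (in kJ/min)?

liquid 70.3→145 °C: 131.47 kJ/kg
vaporisation at 145 °C: 357 kJ/kg
vapour 145→236 °C: 106.47 kJ/kg
Δh = 131.47 + 357 + 106.47 = 594.94 kJ/kg
Q = ṁ·Δh = 15.69 kg/s × 594.94 kJ/kg = 9334.6 kJ/s
|Q| = 9334.6 kW = 560080 kJ/min

Q = 560000 kJ/min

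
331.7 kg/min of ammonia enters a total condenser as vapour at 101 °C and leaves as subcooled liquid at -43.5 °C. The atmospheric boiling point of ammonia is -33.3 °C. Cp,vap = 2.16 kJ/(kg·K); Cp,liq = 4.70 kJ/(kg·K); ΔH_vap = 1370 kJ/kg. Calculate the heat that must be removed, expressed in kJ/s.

Q_c = 9440 kJ/s

vapour 101→-33.3 °C: -290.09 kJ/kg
condensation at -33.3 °C: -1370 kJ/kg
liquid -33.3→-43.5 °C: -47.94 kJ/kg
Δh = -290.09 + -1370 + -47.94 = -1708 kJ/kg
Q = ṁ·Δh = 331.7 kg/min × -1708 kJ/kg = -566550 kJ/min
|Q| = 9442.5 kW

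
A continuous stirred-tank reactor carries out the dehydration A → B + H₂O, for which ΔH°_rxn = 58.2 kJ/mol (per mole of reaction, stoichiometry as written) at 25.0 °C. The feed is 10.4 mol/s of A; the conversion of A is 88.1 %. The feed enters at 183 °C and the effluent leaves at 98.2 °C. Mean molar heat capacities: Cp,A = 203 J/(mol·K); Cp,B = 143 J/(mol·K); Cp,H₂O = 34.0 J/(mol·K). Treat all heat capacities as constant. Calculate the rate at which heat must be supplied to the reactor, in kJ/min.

Q_in = 20200 kJ/min

Extent of reaction ξ = 0.881 × 10.4 = 9.1624 mol/s
Reaction term: ξ·ΔH°_rxn = 9.1624 × 58.2 = 533.25 kJ/s
Sensible, feed 183→25 °C: -333.57 kJ/s
Outlet flows (mol/s): A 1.2376, B 9.1624, H₂O 9.1624
Sensible, products 25→98.2 °C: 137.1 kJ/s
Q = ΔH = 336.78 kJ/s = 336.78 kW
Heat supplied = 20207 kJ/min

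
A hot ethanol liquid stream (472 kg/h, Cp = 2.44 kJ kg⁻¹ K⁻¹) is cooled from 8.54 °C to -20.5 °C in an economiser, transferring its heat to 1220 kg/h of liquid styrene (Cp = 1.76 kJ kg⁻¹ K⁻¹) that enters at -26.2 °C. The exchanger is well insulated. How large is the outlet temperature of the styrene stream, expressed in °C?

T_c,out = -10.6 °C

Heat released by hot stream: Q = 472 × 2.44 × (8.54 − -20.5) = 33445 kJ/h
Energy balance on cold side (adiabatic exchanger): Q = ṁ_c·Cp_c·(T_c,out − T_c,in)
T_c,out = -26.2 + 33445/(1220 × 1.76) = -10.624 °C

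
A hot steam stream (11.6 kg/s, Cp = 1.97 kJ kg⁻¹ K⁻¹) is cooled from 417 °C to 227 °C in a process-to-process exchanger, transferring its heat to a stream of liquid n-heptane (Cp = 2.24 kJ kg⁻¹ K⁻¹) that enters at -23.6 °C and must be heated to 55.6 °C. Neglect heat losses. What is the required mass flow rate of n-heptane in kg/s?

Heat released by hot stream: Q = 11.6 × 1.97 × (417 − 227) = 4341.9 kJ/s
Energy balance on cold side (adiabatic exchanger): Q = ṁ_c·Cp_c·(T_c,out − T_c,in)
ṁ_c = 4341.9 / [2.24 × (55.6 − -23.6)] = 24.474 kg/s

ṁ_c = 24.5 kg/s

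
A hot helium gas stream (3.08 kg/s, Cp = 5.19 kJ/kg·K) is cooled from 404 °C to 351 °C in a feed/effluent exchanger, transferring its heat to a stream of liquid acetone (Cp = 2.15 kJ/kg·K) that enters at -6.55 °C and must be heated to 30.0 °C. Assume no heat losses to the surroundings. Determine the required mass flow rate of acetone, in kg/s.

ṁ_c = 10.8 kg/s

Heat released by hot stream: Q = 3.08 × 5.19 × (404 − 351) = 847.22 kJ/s
Energy balance on cold side (adiabatic exchanger): Q = ṁ_c·Cp_c·(T_c,out − T_c,in)
ṁ_c = 847.22 / [2.15 × (30.0 − -6.55)] = 10.781 kg/s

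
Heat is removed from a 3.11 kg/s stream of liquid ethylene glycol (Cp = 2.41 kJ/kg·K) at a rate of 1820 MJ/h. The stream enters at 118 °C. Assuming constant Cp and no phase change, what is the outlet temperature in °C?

Q = 1820 MJ/h = 505.56 kJ/s
ΔT = Q/(ṁ·Cp) = 505.56/(3.11×2.41) = 67.451 K
T_out = 118 − 67.451 = 50.549 °C

T_out = 50.5 °C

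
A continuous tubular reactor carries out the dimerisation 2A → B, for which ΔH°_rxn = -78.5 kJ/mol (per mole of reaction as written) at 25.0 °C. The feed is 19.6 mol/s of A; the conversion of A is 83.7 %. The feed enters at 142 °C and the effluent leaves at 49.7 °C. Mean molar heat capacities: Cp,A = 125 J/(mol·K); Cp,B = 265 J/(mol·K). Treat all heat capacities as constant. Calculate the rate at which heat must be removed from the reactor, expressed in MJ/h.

Extent of reaction ξ = 0.837 × 19.6 / 2 = 8.2026 mol/s
Reaction term: ξ·ΔH°_rxn = 8.2026 × -78.5 = -643.9 kJ/s
Sensible, feed 142→25 °C: -286.65 kJ/s
Outlet flows (mol/s): A 3.1948, B 8.2026
Sensible, products 25→49.7 °C: 63.554 kJ/s
Q = ΔH = -867 kJ/s = -867 kW
Heat removed = 3121.2 MJ/h

Q_out = 3120 MJ/h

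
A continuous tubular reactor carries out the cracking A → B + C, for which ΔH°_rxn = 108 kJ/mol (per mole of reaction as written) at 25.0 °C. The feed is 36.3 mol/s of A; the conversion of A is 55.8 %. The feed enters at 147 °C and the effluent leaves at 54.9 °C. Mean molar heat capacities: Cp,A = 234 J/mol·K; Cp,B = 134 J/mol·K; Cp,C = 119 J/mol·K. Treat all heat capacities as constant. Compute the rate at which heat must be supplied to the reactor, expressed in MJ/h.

Q_in = 5100 MJ/h

Extent of reaction ξ = 0.558 × 36.3 = 20.255 mol/s
Reaction term: ξ·ΔH°_rxn = 20.255 × 108 = 2187.6 kJ/s
Sensible, feed 147→25 °C: -1036.3 kJ/s
Outlet flows (mol/s): A 16.045, B 20.255, C 20.255
Sensible, products 25→54.9 °C: 265.48 kJ/s
Q = ΔH = 1416.8 kJ/s = 1416.8 kW
Heat supplied = 5100.4 MJ/h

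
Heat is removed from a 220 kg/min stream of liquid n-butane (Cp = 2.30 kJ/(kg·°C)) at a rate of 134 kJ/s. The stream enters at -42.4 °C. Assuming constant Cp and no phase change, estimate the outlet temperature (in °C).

T_out = -58.3 °C

Q = 134 kJ/s = 8040 kJ/min
ΔT = Q/(ṁ·Cp) = 8040/(220×2.30) = 15.889 K
T_out = -42.4 − 15.889 = -58.289 °C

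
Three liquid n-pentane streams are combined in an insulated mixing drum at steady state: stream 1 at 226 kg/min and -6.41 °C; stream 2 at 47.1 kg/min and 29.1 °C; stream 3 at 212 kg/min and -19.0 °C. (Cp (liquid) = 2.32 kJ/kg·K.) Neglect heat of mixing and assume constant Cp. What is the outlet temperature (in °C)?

Energy balance with Q = 0: Σ ṁᵢCp,ᵢ(T_out − Tᵢ) = 0
T_out = Σ ṁᵢCp,ᵢTᵢ / Σ ṁᵢCp,ᵢ
      = -9526 / 1125.4 = -8.4643 °C

T_out = -8.46 °C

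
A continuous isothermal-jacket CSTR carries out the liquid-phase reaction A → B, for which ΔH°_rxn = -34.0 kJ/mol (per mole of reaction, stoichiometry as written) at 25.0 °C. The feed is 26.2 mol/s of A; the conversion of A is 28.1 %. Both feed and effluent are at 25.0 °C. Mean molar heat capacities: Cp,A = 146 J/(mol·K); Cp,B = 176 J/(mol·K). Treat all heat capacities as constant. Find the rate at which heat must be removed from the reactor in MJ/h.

Q_out = 901 MJ/h

Extent of reaction ξ = 0.281 × 26.2 = 7.3622 mol/s
Reaction term: ξ·ΔH°_rxn = 7.3622 × -34.0 = -250.31 kJ/s
Q = ΔH = -250.31 kJ/s = -250.31 kW
Heat removed = 901.13 MJ/h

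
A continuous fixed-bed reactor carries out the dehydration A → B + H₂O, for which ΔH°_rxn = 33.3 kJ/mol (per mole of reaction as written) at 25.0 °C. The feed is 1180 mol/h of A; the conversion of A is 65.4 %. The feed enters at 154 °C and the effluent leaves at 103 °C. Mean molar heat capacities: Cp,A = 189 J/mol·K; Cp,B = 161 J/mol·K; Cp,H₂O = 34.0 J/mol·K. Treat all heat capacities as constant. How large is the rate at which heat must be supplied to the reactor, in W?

Extent of reaction ξ = 0.654 × 1180 = 771.72 mol/h
Reaction term: ξ·ΔH°_rxn = 771.72 × 33.3 = 25698 kJ/h
Sensible, feed 154→25 °C: -28770 kJ/h
Outlet flows (mol/h): A 408.28, B 771.72, H₂O 771.72
Sensible, products 25→103 °C: 17757 kJ/h
Q = ΔH = 14685 kJ/h = 4.0793 kW
Heat supplied = 4079.3 W

Q_in = 4080 W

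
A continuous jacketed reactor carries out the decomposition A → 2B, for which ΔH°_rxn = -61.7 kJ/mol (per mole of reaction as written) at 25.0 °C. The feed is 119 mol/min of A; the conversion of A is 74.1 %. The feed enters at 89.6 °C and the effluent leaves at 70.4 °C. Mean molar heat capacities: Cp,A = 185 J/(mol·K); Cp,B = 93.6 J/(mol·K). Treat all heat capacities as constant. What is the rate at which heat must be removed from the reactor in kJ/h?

Q_out = 351000 kJ/h

Extent of reaction ξ = 0.741 × 119 = 88.179 mol/min
Reaction term: ξ·ΔH°_rxn = 88.179 × -61.7 = -5440.6 kJ/min
Sensible, feed 89.6→25 °C: -1422.2 kJ/min
Outlet flows (mol/min): A 30.821, B 176.36
Sensible, products 25→70.4 °C: 1008.3 kJ/min
Q = ΔH = -5854.5 kJ/min = -97.575 kW
Heat removed = 351270 kJ/h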